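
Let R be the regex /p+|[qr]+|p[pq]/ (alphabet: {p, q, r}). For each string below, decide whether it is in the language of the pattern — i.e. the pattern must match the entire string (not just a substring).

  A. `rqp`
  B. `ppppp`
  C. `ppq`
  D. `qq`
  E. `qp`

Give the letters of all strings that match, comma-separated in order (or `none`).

B, D

A → no match
B → match
C → no match
D → match
E → no match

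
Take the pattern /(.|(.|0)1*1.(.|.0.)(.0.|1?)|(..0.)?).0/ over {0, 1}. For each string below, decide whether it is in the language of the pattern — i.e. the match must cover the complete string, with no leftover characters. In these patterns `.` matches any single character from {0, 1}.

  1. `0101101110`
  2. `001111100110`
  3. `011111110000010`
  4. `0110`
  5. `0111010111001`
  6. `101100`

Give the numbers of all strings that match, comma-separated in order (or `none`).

3

1 → no match
2 → no match
3 → match
4 → no match
5 → no match — must end with `0`
6 → no match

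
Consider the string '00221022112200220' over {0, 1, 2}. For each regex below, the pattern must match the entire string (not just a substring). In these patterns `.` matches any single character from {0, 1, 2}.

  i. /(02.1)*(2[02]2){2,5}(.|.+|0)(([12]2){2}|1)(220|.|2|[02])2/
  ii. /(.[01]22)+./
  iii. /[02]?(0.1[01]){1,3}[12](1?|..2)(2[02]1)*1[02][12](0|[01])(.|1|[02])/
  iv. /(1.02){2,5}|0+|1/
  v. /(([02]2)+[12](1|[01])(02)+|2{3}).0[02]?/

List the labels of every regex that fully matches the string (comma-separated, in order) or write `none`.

ii

i → no match — must end with '2'
ii → match
iii → no match
iv → no match
v → no match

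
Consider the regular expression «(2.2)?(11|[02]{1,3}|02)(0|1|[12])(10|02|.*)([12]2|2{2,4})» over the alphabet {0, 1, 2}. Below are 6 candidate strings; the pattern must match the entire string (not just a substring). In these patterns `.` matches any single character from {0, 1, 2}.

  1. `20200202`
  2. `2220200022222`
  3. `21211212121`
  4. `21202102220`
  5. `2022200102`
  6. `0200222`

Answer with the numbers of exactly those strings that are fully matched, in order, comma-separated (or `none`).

2, 6

1 → no match
2 → match
3 → no match — must end with `2`
4 → no match — must end with `2`
5 → no match
6 → match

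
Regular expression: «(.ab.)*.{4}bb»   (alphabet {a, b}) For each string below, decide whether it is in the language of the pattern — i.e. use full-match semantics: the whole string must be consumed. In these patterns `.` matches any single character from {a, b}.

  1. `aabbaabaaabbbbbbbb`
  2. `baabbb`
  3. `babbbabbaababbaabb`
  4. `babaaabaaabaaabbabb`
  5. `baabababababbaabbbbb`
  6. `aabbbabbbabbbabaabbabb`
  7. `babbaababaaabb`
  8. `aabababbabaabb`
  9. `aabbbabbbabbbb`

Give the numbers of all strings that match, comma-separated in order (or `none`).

1, 2, 3, 6, 7, 8, 9

1 → match
2. `baabbb` → match
3 → match
4 → no match
5 → no match
6 → match
7 → match
8 → match
9 → match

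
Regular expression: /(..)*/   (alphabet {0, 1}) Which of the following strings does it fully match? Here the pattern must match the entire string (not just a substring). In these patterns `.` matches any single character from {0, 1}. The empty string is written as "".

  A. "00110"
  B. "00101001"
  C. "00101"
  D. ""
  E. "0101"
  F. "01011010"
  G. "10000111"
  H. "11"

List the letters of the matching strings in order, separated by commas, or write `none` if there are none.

B, D, E, F, G, H

A → no match
B → match
C → no match
D → match
E → match
F → match
G → match
H → match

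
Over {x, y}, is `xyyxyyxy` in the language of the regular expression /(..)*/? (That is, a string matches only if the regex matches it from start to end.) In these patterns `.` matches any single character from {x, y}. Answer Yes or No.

Yes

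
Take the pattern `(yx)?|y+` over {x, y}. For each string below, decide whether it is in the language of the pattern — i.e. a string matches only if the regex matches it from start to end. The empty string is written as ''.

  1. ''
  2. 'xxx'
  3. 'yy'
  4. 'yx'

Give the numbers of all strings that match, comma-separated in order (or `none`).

1. '' → match
2. 'xxx' → no match
3. 'yy' → match
4. 'yx' → match

1, 3, 4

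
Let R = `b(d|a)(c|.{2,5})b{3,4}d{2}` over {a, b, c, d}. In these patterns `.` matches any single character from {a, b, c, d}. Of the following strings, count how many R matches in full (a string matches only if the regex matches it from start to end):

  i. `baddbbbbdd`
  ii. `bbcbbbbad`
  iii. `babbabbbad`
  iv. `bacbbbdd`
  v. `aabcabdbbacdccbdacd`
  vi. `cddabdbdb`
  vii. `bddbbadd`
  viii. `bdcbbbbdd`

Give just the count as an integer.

3

i → match
ii → no match
iii → no match
iv → match
v → no match — must start with `b`
vi → no match — must start with `b`
vii → no match
viii → match
Total matched: 3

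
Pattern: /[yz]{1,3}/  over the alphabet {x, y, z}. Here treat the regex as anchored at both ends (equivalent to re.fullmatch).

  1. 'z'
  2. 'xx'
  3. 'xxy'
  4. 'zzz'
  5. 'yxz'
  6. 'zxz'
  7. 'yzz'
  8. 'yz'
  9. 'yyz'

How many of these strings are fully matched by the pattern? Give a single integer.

1 → match
2 → no match
3 → no match
4 → match
5 → no match
6 → no match
7 → match
8 → match
9 → match
Total matched: 5

5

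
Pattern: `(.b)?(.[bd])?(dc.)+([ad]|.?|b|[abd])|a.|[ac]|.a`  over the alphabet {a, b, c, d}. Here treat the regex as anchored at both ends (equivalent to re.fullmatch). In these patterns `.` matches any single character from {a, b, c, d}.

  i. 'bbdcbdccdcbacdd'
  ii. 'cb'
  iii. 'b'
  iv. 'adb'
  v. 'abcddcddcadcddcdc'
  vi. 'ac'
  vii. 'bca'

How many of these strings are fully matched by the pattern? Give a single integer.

i → no match
ii → no match
iii → no match
iv → no match
v → match
vi → match
vii → no match
Total matched: 2

2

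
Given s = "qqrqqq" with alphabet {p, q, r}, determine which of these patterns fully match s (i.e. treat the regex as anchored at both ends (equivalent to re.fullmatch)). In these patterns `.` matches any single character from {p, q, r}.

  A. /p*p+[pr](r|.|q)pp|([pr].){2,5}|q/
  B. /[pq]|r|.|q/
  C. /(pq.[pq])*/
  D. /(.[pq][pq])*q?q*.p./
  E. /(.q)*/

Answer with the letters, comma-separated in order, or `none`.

E

A → no match
B → no match
C → no match
D → no match
E → match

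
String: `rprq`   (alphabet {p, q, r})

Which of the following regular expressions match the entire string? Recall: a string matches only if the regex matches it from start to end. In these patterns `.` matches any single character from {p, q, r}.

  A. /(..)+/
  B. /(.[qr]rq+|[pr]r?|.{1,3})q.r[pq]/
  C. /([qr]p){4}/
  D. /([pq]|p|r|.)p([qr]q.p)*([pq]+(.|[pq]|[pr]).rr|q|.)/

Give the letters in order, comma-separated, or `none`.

A → match
B → no match
C → no match — must end with `p`
D → no match

A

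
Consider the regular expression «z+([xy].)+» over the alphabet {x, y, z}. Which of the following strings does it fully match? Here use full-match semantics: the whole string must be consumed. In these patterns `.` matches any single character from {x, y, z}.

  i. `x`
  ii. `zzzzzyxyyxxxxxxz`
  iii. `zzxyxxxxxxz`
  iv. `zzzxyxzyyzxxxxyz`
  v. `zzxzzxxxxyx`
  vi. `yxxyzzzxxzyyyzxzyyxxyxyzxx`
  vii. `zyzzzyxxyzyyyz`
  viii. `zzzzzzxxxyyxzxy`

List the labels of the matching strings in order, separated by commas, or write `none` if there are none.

none

i → no match — must start with `z`
ii → no match
iii → no match
iv → no match
v → no match
vi → no match — must start with `z`
vii → no match
viii → no match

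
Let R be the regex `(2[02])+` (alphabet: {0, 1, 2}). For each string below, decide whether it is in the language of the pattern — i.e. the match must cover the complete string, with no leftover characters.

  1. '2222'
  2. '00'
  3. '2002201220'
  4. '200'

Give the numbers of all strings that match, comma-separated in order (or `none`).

1 → match
2 → no match — must start with '2'
3 → no match
4 → no match

1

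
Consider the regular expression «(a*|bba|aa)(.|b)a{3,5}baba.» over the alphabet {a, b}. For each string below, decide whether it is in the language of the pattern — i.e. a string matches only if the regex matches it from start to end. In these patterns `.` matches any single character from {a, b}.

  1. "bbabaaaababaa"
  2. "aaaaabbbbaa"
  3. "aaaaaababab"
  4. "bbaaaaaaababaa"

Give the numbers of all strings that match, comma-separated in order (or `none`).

1, 3, 4

1 → match
2 → no match
3 → match
4 → match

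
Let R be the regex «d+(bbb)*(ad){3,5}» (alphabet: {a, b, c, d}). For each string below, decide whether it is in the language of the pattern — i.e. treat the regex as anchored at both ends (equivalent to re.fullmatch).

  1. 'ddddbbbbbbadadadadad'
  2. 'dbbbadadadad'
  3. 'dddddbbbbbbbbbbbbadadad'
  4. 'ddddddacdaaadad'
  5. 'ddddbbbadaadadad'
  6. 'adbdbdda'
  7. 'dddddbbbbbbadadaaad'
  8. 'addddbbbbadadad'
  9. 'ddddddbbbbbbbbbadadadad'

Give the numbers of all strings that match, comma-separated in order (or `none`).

1 → match
2 → match
3 → match
4 → no match
5 → no match
6 → no match — must start with 'd'
7 → no match
8 → no match — must start with 'd'
9 → match

1, 2, 3, 9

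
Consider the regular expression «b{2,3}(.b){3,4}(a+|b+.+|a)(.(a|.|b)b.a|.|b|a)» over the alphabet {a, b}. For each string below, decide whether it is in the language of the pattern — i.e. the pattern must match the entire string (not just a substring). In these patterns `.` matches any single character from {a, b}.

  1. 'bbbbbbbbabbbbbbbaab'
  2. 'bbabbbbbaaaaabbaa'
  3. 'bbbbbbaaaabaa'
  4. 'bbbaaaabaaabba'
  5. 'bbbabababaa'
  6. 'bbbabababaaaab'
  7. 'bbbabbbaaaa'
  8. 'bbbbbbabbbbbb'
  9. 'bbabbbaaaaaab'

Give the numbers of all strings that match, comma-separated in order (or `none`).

1 → match
2 → match
3 → no match
4 → no match
5 → match
6 → match
7 → no match
8 → match
9 → no match

1, 2, 5, 6, 8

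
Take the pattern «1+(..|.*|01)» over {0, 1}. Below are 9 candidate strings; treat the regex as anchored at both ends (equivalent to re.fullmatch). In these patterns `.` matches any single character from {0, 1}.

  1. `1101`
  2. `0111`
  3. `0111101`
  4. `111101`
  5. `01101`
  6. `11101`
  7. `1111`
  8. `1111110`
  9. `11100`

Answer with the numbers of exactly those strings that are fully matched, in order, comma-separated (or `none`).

1. `1101` → match
2. `0111` → no match — must start with `1`
3. `0111101` → no match — must start with `1`
4. `111101` → match
5. `01101` → no match — must start with `1`
6. `11101` → match
7. `1111` → match
8. `1111110` → match
9. `11100` → match

1, 4, 6, 7, 8, 9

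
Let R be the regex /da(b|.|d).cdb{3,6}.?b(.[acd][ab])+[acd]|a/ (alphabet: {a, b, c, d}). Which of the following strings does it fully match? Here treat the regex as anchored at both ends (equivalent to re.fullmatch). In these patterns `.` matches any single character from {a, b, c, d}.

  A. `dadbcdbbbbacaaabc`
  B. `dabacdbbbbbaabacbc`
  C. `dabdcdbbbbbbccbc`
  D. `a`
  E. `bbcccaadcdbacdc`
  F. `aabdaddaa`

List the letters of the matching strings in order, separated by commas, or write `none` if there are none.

A, B, C, D

A → match
B → match
C → match
D → match
E → no match
F → no match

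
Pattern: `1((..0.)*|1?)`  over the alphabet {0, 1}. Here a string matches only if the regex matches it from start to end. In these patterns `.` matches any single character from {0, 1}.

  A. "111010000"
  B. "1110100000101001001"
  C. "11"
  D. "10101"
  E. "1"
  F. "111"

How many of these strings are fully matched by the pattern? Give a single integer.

A → match
B → no match
C → match
D → match
E → match
F → no match
Total matched: 4

4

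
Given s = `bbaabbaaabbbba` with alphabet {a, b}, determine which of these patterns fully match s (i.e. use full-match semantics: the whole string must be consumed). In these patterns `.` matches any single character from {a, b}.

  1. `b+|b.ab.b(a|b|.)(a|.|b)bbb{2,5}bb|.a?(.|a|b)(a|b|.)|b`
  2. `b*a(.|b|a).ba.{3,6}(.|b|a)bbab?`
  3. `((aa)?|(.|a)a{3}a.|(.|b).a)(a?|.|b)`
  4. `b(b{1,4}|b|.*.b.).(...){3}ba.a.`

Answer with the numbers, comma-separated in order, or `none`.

1 → no match
2 → match
3 → no match
4 → no match

2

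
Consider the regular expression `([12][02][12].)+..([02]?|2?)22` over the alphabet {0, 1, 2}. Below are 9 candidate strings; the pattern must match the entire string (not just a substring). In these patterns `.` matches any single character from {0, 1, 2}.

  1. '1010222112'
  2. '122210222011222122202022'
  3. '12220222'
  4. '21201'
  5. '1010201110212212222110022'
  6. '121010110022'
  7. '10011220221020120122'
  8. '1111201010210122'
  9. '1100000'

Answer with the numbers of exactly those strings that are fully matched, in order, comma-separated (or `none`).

1 → no match — must end with '22'
2 → match
3 → match
4 → no match — must end with '22'
5 → match
6 → match
7 → no match
8 → no match
9 → no match — must end with '22'

2, 3, 5, 6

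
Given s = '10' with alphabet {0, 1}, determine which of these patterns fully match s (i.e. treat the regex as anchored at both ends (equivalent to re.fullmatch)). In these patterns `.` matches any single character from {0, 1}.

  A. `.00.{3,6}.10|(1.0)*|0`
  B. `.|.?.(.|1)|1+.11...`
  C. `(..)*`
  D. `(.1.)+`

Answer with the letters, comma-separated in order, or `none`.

A → no match
B → match
C → match
D → no match

B, C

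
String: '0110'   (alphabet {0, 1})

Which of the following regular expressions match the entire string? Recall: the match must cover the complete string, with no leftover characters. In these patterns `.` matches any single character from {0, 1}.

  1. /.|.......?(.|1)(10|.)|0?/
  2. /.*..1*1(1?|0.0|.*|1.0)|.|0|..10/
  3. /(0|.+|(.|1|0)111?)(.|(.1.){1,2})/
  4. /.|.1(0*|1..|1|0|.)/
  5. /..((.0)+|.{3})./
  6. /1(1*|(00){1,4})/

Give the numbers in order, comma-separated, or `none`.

2, 3

1 → no match
2 → match
3 → match
4 → no match
5 → no match
6 → no match — must start with '1'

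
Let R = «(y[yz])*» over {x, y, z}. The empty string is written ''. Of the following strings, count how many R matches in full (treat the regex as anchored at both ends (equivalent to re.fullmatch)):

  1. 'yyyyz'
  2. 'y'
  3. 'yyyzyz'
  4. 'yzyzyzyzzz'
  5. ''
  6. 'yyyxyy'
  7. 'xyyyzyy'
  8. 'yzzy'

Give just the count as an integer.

1 → no match
2 → no match
3 → match
4 → no match
5 → match
6 → no match
7 → no match
8 → no match
Total matched: 2

2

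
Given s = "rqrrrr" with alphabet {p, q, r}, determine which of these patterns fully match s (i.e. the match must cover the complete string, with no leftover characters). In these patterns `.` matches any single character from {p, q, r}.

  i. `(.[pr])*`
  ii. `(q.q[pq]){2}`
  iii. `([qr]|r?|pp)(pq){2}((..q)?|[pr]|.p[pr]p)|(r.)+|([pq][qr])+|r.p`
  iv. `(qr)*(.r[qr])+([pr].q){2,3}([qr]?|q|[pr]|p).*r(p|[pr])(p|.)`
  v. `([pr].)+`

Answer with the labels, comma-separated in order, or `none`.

iii, v

i → no match
ii → no match — must start with "q"
iii → match
iv → no match
v → match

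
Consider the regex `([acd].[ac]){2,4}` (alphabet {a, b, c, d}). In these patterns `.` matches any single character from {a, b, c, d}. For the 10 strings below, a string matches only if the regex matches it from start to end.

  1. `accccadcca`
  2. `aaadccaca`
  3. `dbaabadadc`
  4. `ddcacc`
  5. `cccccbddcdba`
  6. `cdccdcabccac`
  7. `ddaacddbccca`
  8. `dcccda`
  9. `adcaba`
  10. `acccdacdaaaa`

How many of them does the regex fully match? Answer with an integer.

6

1 → no match
2 → match
3 → no match
4 → match
5 → no match
6 → match
7 → no match
8 → match
9 → match
10 → match
Total matched: 6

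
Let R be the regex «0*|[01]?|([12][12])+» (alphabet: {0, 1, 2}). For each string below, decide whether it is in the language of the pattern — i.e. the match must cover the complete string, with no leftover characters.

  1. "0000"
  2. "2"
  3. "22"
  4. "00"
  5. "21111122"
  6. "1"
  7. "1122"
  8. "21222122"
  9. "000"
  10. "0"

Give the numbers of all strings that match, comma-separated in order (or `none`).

1. "0000" → match
2. "2" → no match
3. "22" → match
4. "00" → match
5. "21111122" → match
6. "1" → match
7. "1122" → match
8. "21222122" → match
9. "000" → match
10. "0" → match

1, 3, 4, 5, 6, 7, 8, 9, 10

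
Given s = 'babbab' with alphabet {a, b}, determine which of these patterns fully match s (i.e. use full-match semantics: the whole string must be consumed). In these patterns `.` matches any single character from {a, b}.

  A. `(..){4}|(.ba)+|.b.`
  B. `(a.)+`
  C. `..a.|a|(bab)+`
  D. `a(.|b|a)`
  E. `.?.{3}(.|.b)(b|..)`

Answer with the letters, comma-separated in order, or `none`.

A → no match
B → no match — must start with 'a'
C → match
D → no match — must start with 'a'
E → match

C, E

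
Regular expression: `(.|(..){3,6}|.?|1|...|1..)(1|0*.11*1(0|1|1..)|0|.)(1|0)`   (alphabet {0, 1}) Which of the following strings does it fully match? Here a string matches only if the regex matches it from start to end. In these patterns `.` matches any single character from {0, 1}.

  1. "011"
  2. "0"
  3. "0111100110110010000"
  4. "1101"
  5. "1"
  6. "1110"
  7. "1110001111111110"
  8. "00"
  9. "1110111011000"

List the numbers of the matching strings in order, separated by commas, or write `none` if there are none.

1, 7, 8

1 → match
2 → no match
3 → no match
4 → no match
5 → no match
6 → no match
7 → match
8 → match
9 → no match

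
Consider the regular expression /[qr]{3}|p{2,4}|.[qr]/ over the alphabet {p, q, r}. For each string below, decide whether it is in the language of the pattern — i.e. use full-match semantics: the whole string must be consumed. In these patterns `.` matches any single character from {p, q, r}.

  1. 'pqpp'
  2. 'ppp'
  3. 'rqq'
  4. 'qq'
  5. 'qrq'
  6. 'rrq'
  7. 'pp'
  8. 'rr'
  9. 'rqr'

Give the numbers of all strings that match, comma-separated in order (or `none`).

2, 3, 4, 5, 6, 7, 8, 9

1 → no match
2 → match
3 → match
4 → match
5 → match
6 → match
7 → match
8 → match
9 → match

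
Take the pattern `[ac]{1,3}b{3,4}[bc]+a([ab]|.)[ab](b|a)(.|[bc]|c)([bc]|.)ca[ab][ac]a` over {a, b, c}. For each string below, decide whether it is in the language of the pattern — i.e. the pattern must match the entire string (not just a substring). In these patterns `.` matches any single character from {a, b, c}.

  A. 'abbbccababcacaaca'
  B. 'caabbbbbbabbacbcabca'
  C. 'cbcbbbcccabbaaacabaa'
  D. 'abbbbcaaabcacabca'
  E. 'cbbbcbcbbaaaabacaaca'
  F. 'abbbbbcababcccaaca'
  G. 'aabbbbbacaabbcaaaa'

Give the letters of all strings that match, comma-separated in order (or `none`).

A → match
B → match
C → no match
D → match
E → match
F → match
G → match

A, B, D, E, F, G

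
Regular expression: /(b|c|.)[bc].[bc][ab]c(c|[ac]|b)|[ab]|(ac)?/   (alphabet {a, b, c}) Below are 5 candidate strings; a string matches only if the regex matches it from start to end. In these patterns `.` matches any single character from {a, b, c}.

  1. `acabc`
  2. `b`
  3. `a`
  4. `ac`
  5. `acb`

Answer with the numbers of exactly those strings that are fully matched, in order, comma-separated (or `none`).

1 → no match
2 → match
3 → match
4 → match
5 → no match

2, 3, 4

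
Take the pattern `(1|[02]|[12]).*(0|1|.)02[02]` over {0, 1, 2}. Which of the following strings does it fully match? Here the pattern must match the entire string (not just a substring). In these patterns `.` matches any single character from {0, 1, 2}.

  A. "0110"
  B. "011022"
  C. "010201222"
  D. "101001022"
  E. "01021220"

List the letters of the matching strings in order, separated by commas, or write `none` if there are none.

B, D

A → no match
B → match
C → no match
D → match
E → no match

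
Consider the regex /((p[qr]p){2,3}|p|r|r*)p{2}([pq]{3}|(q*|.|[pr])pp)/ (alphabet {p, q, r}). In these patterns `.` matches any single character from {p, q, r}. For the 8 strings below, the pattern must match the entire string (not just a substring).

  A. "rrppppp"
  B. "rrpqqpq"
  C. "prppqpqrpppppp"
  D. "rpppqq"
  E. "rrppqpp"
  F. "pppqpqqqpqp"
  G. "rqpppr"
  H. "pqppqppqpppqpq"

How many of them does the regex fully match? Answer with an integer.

4

A → match
B → no match
C → no match
D → match
E → match
F → no match
G → no match
H → match
Total matched: 4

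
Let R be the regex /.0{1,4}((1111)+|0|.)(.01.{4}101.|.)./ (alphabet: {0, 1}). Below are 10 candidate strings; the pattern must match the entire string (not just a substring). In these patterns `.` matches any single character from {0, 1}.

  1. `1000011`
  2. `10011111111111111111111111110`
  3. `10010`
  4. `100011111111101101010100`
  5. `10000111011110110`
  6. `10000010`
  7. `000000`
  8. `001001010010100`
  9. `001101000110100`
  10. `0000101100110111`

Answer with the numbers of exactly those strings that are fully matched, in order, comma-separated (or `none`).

1 → match
2 → match
3 → match
4 → match
5 → no match
6 → match
7 → match
8 → match
9 → match
10 → match

1, 2, 3, 4, 6, 7, 8, 9, 10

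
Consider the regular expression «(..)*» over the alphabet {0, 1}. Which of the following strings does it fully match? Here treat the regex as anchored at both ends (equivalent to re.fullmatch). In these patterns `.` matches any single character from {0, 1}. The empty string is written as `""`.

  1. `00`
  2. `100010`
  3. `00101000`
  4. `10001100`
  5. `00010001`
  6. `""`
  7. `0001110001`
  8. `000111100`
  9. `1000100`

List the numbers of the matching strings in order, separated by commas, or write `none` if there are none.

1 → match
2 → match
3 → match
4 → match
5 → match
6 → match
7 → match
8 → no match
9 → no match

1, 2, 3, 4, 5, 6, 7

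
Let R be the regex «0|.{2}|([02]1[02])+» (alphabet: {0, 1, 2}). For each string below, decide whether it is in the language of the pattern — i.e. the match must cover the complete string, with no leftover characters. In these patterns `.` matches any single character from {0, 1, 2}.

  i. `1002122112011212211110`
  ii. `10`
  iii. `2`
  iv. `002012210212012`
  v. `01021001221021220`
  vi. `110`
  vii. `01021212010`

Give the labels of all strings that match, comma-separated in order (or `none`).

i → no match
ii → match
iii → no match
iv → no match
v → no match
vi → no match
vii → no match

ii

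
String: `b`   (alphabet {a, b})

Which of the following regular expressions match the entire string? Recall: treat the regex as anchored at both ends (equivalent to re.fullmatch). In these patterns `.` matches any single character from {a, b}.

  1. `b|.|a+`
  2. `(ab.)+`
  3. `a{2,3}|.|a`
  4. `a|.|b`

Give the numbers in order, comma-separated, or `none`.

1 → match
2 → no match — must start with `ab`
3 → match
4 → match

1, 3, 4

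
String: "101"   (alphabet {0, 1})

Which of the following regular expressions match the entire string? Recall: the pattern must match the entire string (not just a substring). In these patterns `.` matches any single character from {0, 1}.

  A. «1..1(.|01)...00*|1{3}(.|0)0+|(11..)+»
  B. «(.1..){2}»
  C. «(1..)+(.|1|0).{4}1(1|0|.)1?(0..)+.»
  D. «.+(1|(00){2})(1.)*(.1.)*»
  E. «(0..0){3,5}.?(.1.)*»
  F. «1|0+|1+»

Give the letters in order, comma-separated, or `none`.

A → no match
B → no match
C → no match
D → match
E → no match — must start with "0"
F → no match

D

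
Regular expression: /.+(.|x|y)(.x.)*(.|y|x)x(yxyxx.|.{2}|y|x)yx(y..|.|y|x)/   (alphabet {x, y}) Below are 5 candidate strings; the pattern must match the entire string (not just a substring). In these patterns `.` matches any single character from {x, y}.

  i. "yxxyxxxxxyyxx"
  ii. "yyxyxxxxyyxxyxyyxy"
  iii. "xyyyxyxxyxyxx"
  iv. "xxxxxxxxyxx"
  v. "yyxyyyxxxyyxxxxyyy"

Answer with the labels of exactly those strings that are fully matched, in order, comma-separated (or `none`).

i → match
ii → match
iii → match
iv → match
v → no match

i, ii, iii, iv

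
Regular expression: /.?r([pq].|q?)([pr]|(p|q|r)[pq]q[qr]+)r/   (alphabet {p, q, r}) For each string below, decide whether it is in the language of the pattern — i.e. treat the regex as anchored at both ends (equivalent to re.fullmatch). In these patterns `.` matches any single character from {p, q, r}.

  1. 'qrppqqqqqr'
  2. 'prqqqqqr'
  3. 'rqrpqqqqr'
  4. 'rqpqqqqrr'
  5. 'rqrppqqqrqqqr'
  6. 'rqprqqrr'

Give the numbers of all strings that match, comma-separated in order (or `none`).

1. 'qrppqqqqqr' → match
2. 'prqqqqqr' → match
3. 'rqrpqqqqr' → match
4. 'rqpqqqqrr' → match
5 → match
6. 'rqprqqrr' → match

1, 2, 3, 4, 5, 6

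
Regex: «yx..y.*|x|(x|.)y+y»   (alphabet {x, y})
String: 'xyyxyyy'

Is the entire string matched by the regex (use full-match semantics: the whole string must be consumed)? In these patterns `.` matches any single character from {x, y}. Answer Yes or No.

No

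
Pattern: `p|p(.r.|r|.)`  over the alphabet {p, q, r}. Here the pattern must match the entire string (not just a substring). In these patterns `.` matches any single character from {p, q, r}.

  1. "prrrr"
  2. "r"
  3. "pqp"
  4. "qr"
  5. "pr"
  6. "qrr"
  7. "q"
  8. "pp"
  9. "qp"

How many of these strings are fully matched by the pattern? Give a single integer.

2

1 → no match
2 → no match — must start with "p"
3 → no match
4 → no match — must start with "p"
5 → match
6 → no match — must start with "p"
7 → no match — must start with "p"
8 → match
9 → no match — must start with "p"
Total matched: 2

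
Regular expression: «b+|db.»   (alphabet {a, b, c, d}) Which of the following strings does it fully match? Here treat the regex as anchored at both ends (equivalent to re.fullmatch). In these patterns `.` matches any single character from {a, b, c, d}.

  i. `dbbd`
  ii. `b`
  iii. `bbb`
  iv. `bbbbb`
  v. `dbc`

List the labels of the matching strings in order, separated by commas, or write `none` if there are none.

ii, iii, iv, v

i → no match
ii → match
iii → match
iv → match
v → match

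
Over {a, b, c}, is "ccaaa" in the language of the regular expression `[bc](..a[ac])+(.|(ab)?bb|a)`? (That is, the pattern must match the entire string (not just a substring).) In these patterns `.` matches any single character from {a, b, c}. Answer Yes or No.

No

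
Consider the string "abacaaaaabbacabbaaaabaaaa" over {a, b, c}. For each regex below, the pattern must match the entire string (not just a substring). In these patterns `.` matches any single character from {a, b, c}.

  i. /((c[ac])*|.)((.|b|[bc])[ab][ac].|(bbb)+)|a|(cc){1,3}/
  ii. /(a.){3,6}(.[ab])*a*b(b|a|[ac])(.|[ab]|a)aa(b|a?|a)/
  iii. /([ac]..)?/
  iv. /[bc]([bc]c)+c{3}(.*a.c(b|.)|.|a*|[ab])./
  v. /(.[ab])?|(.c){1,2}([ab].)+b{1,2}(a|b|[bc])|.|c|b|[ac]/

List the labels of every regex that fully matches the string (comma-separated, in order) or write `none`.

ii

i → no match
ii → match
iii → no match
iv → no match
v → no match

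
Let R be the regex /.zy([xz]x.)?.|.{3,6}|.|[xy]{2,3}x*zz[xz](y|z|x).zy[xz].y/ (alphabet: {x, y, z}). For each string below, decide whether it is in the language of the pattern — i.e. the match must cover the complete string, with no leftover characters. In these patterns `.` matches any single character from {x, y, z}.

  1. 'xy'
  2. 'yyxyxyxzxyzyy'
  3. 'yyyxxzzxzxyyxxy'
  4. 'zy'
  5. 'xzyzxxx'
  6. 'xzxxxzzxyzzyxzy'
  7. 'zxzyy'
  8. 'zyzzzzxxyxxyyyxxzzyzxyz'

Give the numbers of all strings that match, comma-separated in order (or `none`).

5, 7

1 → no match
2 → no match
3 → no match
4 → no match
5 → match
6 → no match
7 → match
8 → no match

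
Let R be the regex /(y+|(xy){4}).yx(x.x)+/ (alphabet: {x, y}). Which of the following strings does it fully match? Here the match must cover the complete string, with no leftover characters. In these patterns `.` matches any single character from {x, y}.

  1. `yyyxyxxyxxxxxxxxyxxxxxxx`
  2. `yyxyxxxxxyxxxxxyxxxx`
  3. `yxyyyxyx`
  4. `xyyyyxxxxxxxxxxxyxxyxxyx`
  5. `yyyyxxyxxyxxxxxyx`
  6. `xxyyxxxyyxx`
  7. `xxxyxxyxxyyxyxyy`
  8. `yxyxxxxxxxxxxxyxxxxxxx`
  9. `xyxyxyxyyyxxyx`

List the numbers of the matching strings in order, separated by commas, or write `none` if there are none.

1 → match
2 → match
3. `yxyyyxyx` → no match
4 → no match
5 → match
6. `xxyyxxxyyxx` → no match
7 → no match — must end with `x`
8 → match
9 → match

1, 2, 5, 8, 9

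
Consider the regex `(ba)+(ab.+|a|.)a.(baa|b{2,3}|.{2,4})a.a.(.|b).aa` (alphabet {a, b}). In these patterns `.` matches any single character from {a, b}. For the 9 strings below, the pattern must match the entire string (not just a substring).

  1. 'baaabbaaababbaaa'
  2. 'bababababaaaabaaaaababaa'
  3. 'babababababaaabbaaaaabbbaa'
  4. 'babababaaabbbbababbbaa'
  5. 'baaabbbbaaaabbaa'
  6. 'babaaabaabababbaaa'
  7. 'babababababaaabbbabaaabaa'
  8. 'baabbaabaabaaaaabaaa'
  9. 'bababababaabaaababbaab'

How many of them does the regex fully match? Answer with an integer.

1 → match
2 → match
3 → match
4 → match
5 → match
6 → match
7 → match
8 → match
9 → no match — must end with 'aa'
Total matched: 8

8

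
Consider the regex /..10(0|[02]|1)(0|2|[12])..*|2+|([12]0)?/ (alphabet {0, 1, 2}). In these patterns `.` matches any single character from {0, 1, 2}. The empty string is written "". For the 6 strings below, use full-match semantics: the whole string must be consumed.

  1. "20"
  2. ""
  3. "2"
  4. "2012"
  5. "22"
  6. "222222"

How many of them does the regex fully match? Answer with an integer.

5

1 → match
2 → match
3 → match
4 → no match
5 → match
6 → match
Total matched: 5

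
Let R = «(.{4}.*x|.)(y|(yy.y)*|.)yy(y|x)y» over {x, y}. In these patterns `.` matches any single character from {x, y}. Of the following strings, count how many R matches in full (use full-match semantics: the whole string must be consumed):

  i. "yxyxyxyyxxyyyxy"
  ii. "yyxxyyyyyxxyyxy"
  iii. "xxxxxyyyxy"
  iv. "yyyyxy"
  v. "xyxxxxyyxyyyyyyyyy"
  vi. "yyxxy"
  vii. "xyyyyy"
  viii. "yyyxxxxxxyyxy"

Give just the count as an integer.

i → match
ii → match
iii. "xxxxxyyyxy" → match
iv. "yyyyxy" → match
v → match
vi. "yyxxy" → no match
vii. "xyyyyy" → match
viii → match
Total matched: 7

7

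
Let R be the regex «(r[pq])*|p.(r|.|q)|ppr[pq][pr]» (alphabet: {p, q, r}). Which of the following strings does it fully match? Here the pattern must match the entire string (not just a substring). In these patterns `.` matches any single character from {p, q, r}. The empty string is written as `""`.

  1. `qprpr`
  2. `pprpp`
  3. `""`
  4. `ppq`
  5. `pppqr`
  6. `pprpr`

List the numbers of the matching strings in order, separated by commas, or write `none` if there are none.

1 → no match
2 → match
3 → match
4 → match
5 → no match
6 → match

2, 3, 4, 6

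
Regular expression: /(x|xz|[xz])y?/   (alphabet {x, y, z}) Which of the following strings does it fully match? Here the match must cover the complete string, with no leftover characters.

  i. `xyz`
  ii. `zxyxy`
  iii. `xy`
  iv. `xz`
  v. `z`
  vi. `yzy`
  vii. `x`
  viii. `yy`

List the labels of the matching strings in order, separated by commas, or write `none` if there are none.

iii, iv, v, vii

i → no match
ii → no match
iii → match
iv → match
v → match
vi → no match
vii → match
viii → no match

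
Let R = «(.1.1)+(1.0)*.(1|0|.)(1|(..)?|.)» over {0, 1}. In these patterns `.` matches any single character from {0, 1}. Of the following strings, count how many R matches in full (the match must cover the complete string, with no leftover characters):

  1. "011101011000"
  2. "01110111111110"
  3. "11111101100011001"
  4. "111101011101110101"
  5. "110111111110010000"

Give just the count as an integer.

1 → match
2 → match
3 → no match
4 → match
5 → no match
Total matched: 3

3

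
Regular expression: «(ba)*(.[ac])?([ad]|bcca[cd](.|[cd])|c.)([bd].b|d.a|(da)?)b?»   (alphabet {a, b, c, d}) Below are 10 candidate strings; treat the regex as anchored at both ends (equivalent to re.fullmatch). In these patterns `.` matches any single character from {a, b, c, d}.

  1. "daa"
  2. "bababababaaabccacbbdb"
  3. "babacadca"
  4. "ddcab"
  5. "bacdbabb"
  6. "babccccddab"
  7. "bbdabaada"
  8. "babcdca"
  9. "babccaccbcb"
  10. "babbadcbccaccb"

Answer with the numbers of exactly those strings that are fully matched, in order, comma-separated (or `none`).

1 → match
2 → match
3 → match
4 → match
5 → match
6 → no match
7 → no match
8 → no match
9 → match
10 → no match

1, 2, 3, 4, 5, 9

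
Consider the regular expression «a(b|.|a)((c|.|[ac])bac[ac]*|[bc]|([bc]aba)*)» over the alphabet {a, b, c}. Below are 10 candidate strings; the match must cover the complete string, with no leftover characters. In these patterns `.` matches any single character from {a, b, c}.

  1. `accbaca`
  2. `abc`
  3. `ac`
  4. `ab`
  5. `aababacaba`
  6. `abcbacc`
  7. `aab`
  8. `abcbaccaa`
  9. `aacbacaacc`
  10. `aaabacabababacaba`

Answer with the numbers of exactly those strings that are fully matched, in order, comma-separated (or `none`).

1, 2, 3, 4, 5, 6, 7, 8, 9

1 → match
2 → match
3 → match
4 → match
5 → match
6 → match
7 → match
8 → match
9 → match
10 → no match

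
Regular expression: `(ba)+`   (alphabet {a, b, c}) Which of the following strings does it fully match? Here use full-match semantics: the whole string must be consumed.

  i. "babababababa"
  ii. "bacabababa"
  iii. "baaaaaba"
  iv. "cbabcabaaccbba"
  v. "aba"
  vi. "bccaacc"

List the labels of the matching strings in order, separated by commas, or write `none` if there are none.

i → match
ii → no match
iii → no match
iv → no match — must start with "ba"
v → no match — must start with "ba"
vi → no match — must start with "ba"

i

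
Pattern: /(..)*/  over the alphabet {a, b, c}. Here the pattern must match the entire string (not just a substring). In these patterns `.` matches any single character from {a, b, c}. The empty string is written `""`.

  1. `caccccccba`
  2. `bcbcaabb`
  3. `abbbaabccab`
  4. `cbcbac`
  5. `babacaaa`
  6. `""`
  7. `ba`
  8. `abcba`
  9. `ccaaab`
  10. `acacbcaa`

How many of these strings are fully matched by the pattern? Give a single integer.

8

1 → match
2 → match
3 → no match
4 → match
5 → match
6 → match
7 → match
8 → no match
9 → match
10 → match
Total matched: 8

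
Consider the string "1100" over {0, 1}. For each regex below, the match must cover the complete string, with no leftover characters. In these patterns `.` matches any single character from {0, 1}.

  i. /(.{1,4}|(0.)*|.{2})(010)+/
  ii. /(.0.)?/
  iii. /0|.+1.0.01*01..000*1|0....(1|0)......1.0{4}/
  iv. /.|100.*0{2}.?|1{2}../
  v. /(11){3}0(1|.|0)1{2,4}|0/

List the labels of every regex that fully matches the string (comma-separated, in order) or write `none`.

iv

i → no match — must end with "010"
ii → no match
iii → no match
iv → match
v → no match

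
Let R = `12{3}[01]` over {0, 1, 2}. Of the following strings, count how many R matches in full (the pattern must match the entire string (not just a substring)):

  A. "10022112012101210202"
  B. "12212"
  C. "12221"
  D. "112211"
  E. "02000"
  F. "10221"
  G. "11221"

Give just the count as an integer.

A → no match — must start with "12"
B. "12212" → no match
C. "12221" → match
D. "112211" → no match — must start with "12"
E. "02000" → no match — must start with "12"
F. "10221" → no match — must start with "12"
G. "11221" → no match — must start with "12"
Total matched: 1

1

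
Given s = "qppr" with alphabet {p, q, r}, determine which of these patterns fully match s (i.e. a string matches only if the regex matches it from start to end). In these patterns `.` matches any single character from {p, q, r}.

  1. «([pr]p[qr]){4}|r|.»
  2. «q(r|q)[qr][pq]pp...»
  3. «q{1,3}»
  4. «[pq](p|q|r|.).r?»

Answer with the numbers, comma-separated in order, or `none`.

4

1 → no match
2 → no match
3 → no match — must end with "q"
4 → match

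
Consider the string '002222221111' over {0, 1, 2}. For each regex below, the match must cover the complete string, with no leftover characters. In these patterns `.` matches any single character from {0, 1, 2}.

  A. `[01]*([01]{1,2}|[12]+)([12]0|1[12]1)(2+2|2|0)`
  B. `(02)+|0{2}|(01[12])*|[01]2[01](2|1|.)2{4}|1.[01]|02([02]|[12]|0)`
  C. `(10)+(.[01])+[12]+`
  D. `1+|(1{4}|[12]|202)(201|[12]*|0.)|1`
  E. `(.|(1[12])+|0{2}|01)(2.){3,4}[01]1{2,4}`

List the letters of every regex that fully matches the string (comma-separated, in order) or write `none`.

A → no match
B → no match
C → no match — must start with '10'
D → no match
E → match

E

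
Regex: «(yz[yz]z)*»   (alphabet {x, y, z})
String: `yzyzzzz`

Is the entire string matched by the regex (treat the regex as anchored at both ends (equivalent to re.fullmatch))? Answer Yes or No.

No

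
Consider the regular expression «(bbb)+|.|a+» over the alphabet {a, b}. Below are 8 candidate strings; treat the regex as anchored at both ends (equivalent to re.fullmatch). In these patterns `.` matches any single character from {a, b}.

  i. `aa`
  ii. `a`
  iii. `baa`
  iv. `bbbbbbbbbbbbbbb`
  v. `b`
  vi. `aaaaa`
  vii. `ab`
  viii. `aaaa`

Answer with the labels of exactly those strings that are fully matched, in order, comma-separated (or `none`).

i → match
ii → match
iii → no match
iv → match
v → match
vi → match
vii → no match
viii → match

i, ii, iv, v, vi, viii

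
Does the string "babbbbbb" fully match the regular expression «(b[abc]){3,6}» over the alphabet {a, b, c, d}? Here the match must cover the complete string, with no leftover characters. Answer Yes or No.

Yes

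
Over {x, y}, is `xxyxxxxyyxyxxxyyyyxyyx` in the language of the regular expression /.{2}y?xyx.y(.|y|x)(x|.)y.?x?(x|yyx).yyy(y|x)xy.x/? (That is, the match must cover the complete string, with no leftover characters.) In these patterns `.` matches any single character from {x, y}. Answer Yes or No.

No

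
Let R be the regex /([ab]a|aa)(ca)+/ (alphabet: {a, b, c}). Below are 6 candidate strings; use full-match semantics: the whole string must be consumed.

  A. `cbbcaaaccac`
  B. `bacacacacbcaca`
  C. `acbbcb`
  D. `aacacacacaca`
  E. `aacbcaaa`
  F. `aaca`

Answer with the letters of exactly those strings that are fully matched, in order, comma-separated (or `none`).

D, F

A → no match — must end with `ca`
B → no match
C → no match — must end with `ca`
D → match
E → no match — must end with `ca`
F → match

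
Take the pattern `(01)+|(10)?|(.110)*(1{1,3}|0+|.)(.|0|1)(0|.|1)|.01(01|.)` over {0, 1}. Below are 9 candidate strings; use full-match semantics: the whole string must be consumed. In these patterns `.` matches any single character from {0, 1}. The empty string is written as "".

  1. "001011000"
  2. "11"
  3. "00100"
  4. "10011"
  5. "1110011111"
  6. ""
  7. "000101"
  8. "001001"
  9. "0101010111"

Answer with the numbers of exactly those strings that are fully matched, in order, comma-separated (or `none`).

1. "001011000" → no match
2. "11" → no match
3. "00100" → no match
4. "10011" → no match
5. "1110011111" → no match
6. "" → match
7. "000101" → no match
8. "001001" → no match
9. "0101010111" → no match

6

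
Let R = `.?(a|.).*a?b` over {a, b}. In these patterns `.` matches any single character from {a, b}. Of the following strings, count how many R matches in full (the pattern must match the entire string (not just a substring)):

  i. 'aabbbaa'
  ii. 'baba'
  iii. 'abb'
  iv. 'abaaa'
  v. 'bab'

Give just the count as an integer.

i → no match — must end with 'b'
ii → no match — must end with 'b'
iii → match
iv → no match — must end with 'b'
v → match
Total matched: 2

2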